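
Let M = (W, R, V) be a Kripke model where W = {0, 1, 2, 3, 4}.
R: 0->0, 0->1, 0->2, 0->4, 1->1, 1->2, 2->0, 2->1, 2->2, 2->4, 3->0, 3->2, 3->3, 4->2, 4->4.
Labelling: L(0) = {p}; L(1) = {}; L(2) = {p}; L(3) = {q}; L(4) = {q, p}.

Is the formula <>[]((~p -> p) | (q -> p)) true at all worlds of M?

Let φ = <>[]((~p -> p) | (q -> p)). Evaluate φ at each world:
  0 (successors {0, 1, 2, 4}): φ is true.
  1 (successors {1, 2}): φ is true.
  2 (successors {0, 1, 2, 4}): φ is true.
  3 (successors {0, 2, 3}): φ is true.
  4 (successors {2, 4}): φ is true.
For instance, at 1:
  At 1: <>[]((~p -> p) | (q -> p)) requires []((~p -> p) | (q -> p)) at some successor in {1, 2}.
    []((~p -> p) | (q -> p)) holds at 1, so <>[]((~p -> p) | (q -> p)) is true at 1.
      At 1: []((~p -> p) | (q -> p)) requires (~p -> p) | (q -> p) at every successor {1, 2}.
        At 1: (~p -> p) | (q -> p) is true.
        At 2: (~p -> p) | (q -> p) is true.
      So []((~p -> p) | (q -> p)) is true at 1.

Yes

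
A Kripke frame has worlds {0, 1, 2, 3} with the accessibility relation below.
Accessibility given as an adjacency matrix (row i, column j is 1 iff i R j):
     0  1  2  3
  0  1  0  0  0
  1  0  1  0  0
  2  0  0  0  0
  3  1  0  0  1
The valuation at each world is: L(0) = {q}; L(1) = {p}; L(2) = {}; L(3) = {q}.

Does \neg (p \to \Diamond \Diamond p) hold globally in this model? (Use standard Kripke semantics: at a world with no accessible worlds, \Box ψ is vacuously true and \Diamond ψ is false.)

Let φ = \neg (p \to \Diamond \Diamond p). Evaluate φ at each world:
  0 (successors {0}): φ is false.
  1 (successors {1}): φ is false.
  2 (successors ∅): φ is false.
  3 (successors {0, 3}): φ is false.
Detail at 0 (counterexample):
  At 0: p \to \Diamond \Diamond p is true, so \neg (p \to \Diamond \Diamond p) is false.
    At 0: p is false, \Diamond \Diamond p is false, so p \to \Diamond \Diamond p is true.
      At 0: \Diamond \Diamond p requires \Diamond p at some successor in {0}.
        At 0: \Diamond p is false.
      So \Diamond \Diamond p is false at 0.

No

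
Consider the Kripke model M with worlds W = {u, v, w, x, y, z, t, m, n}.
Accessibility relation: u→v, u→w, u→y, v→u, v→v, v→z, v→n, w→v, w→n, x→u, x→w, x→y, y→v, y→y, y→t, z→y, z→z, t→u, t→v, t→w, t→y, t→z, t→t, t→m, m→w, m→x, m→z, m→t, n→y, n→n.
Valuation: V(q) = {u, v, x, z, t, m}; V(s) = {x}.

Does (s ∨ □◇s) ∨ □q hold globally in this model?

Let φ = (s ∨ □◇s) ∨ □q. Evaluate φ at each world:
  u (successors {v, w, y}): φ is false.
  v (successors {u, v, z, n}): φ is false.
  w (successors {v, n}): φ is false.
  x (successors {u, w, y}): φ is true.
  y (successors {v, y, t}): φ is false.
  z (successors {y, z}): φ is false.
  t (successors {u, v, w, y, z, t, m}): φ is false.
  m (successors {w, x, z, t}): φ is false.
  n (successors {y, n}): φ is false.
Detail at u (counterexample):
  At u: s ∨ □◇s is false, □q is false, so (s ∨ □◇s) ∨ □q is false.
    At u: s is false, □◇s is false, so s ∨ □◇s is false.
      At u: □◇s requires ◇s at every successor {v, w, y}.
        ◇s fails at v, so □◇s is false at u.
    At u: □q requires q at every successor {v, w, y}.
      q fails at w, so □q is false at u.

No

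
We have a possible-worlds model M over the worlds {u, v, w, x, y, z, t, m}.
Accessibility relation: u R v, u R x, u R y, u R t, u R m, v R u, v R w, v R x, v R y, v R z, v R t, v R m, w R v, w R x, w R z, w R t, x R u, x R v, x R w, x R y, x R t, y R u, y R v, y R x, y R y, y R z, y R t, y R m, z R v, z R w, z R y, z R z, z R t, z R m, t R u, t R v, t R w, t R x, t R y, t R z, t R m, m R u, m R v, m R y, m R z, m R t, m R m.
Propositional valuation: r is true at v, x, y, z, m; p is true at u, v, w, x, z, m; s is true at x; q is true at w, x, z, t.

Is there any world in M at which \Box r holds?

No

Recall that \Box ψ holds at a world iff ψ holds at every accessible world, and \Diamond ψ holds iff ψ holds at some accessible world.
Let φ = \Box r. Evaluate φ at each world:
  u (successors {v, x, y, t, m}): φ is false.
  v (successors {u, w, x, y, z, t, m}): φ is false.
  w (successors {v, x, z, t}): φ is false.
  x (successors {u, v, w, y, t}): φ is false.
  y (successors {u, v, x, y, z, t, m}): φ is false.
  z (successors {v, w, y, z, t, m}): φ is false.
  t (successors {u, v, w, x, y, z, m}): φ is false.
  m (successors {u, v, y, z, t, m}): φ is false.
For instance, at x:
  At x: \Box r requires r at every successor {u, v, w, y, t}.
    r fails at u, so \Box r is false at x.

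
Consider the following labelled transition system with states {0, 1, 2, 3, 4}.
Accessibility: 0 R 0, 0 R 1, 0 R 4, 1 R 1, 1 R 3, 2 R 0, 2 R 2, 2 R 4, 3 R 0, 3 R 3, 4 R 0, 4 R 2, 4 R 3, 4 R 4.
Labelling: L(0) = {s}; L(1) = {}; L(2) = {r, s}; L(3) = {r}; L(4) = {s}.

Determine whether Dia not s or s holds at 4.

Yes

At 4: Dia not s is true, s is true, so Dia not s or s is true.
  At 4: Dia not s requires not s at some successor in {0, 2, 3, 4}.
    not s holds at 3, so Dia not s is true at 4.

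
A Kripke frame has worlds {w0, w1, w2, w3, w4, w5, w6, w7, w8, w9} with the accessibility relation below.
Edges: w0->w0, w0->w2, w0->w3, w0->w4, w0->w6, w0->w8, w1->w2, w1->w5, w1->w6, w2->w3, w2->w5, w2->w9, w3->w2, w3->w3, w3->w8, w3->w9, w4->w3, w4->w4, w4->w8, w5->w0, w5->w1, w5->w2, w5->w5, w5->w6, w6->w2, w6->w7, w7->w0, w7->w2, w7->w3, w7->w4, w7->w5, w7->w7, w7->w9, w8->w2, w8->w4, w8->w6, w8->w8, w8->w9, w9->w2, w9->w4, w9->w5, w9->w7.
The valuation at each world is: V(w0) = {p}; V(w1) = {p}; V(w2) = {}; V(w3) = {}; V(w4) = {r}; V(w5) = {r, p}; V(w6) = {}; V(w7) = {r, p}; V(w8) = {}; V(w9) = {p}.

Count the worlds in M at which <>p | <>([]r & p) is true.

Let φ = <>p | <>([]r & p). Evaluate φ at each world:
  w0 (successors {w0, w2, w3, w4, w6, w8}): φ is true.
  w1 (successors {w2, w5, w6}): φ is true.
  w2 (successors {w3, w5, w9}): φ is true.
  w3 (successors {w2, w3, w8, w9}): φ is true.
  w4 (successors {w3, w4, w8}): φ is false.
  w5 (successors {w0, w1, w2, w5, w6}): φ is true.
  w6 (successors {w2, w7}): φ is true.
  w7 (successors {w0, w2, w3, w4, w5, w7, w9}): φ is true.
  w8 (successors {w2, w4, w6, w8, w9}): φ is true.
  w9 (successors {w2, w4, w5, w7}): φ is true.
For instance, at w1:
  At w1: <>p is true, <>([]r & p) is false, so <>p | <>([]r & p) is true.
    At w1: <>p requires p at some successor in {w2, w5, w6}.
      p holds at w5, so <>p is true at w1.
    At w1: <>([]r & p) requires []r & p at some successor in {w2, w5, w6}.
      At w2: []r & p is false.
      At w5: []r & p is false.
      At w6: []r & p is false.
    So <>([]r & p) is false at w1.
Satisfying worlds: {w0, w1, w2, w3, w5, w6, w7, w8, w9}

9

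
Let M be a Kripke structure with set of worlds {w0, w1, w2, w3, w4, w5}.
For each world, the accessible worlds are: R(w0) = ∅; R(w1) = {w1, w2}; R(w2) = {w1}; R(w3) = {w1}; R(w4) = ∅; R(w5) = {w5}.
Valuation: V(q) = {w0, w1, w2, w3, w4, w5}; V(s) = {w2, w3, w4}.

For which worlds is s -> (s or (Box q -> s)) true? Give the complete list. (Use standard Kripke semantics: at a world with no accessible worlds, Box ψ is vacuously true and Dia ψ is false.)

Let φ = s -> (s or (Box q -> s)). Evaluate φ at each world:
  w0 (successors ∅): φ is true.
  w1 (successors {w1, w2}): φ is true.
  w2 (successors {w1}): φ is true.
  w3 (successors {w1}): φ is true.
  w4 (successors ∅): φ is true.
  w5 (successors {w5}): φ is true.
For instance, at w5:
  At w5: s is false, s or (Box q -> s) is false, so s -> (s or (Box q -> s)) is true.
    At w5: s is false, Box q -> s is false, so s or (Box q -> s) is false.
      At w5: Box q is true, s is false, so Box q -> s is false.
Satisfying worlds: {w0, w1, w2, w3, w4, w5}

w0, w1, w2, w3, w4, w5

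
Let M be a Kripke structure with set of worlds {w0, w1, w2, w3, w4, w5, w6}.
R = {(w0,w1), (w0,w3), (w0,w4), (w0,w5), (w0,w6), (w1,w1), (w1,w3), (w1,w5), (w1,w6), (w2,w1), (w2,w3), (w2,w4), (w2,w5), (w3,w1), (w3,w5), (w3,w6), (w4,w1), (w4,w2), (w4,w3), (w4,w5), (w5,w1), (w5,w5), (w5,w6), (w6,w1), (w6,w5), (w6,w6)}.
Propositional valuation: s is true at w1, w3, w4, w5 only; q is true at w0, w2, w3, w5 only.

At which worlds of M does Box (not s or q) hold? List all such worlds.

none

Let φ = Box (not s or q). Evaluate φ at each world:
  w0 (successors {w1, w3, w4, w5, w6}): φ is false.
  w1 (successors {w1, w3, w5, w6}): φ is false.
  w2 (successors {w1, w3, w4, w5}): φ is false.
  w3 (successors {w1, w5, w6}): φ is false.
  w4 (successors {w1, w2, w3, w5}): φ is false.
  w5 (successors {w1, w5, w6}): φ is false.
  w6 (successors {w1, w5, w6}): φ is false.
For instance, at w5:
  At w5: Box (not s or q) requires not s or q at every successor {w1, w5, w6}.
    not s or q fails at w1, so Box (not s or q) is false at w5.
Satisfying worlds: none.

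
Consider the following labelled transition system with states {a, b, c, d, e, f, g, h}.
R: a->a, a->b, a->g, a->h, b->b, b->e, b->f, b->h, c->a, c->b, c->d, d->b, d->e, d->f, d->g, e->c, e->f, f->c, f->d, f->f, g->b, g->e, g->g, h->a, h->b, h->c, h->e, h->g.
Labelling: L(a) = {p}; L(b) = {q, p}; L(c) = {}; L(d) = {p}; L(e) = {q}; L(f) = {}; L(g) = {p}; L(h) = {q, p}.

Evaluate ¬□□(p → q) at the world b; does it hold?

Yes

At b: □□(p → q) is false, so ¬□□(p → q) is true.
  At b: □□(p → q) requires □(p → q) at every successor {b, e, f, h}.
    □(p → q) fails at f, so □□(p → q) is false at b.
      At f: □(p → q) requires p → q at every successor {c, d, f}.
        p → q fails at d, so □(p → q) is false at f.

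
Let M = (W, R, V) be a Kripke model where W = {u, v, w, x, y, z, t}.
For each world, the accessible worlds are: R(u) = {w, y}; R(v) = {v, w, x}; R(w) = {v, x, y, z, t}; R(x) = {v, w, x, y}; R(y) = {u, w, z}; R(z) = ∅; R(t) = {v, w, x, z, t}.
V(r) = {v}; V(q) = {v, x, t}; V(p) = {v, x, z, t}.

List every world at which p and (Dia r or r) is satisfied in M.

Let φ = p and (Dia r or r). Evaluate φ at each world:
  u (successors {w, y}): φ is false.
  v (successors {v, w, x}): φ is true.
  w (successors {v, x, y, z, t}): φ is false.
  x (successors {v, w, x, y}): φ is true.
  y (successors {u, w, z}): φ is false.
  z (successors ∅): φ is false.
  t (successors {v, w, x, z, t}): φ is true.
For instance, at w:
  At w: p is false, Dia r or r is true, so p and (Dia r or r) is false.
    At w: Dia r is true, r is false, so Dia r or r is true.
      At w: Dia r requires r at some successor in {v, x, y, z, t}.
        r holds at v, so Dia r is true at w.
Satisfying worlds: {v, x, t}

v, x, t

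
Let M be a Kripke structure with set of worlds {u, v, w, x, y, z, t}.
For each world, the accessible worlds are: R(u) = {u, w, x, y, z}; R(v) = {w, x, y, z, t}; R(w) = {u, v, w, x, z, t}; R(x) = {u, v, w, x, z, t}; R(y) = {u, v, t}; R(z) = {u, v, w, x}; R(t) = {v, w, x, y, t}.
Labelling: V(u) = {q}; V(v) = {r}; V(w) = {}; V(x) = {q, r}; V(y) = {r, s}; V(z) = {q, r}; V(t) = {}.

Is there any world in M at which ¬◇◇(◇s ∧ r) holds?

Let φ = ¬◇◇(◇s ∧ r). Evaluate φ at each world:
  u (successors {u, w, x, y, z}): φ is false.
  v (successors {w, x, y, z, t}): φ is false.
  w (successors {u, v, w, x, z, t}): φ is false.
  x (successors {u, v, w, x, z, t}): φ is false.
  y (successors {u, v, t}): φ is false.
  z (successors {u, v, w, x}): φ is false.
  t (successors {v, w, x, y, t}): φ is false.
For instance, at w:
  At w: ◇◇(◇s ∧ r) is true, so ¬◇◇(◇s ∧ r) is false.
    At w: ◇◇(◇s ∧ r) requires ◇(◇s ∧ r) at some successor in {u, v, w, x, z, t}.
      ◇(◇s ∧ r) holds at w, so ◇◇(◇s ∧ r) is true at w.

No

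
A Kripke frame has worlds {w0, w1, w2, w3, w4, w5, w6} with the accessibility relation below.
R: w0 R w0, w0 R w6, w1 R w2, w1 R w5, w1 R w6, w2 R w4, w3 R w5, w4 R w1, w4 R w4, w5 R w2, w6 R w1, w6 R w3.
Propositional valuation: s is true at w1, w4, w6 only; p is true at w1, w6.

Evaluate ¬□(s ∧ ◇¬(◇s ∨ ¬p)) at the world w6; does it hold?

At w6: □(s ∧ ◇¬(◇s ∨ ¬p)) is false, so ¬□(s ∧ ◇¬(◇s ∨ ¬p)) is true.
  At w6: □(s ∧ ◇¬(◇s ∨ ¬p)) requires s ∧ ◇¬(◇s ∨ ¬p) at every successor {w1, w3}.
    s ∧ ◇¬(◇s ∨ ¬p) fails at w1, so □(s ∧ ◇¬(◇s ∨ ¬p)) is false at w6.
      At w1: s is true, ◇¬(◇s ∨ ¬p) is false, so s ∧ ◇¬(◇s ∨ ¬p) is false.

Yes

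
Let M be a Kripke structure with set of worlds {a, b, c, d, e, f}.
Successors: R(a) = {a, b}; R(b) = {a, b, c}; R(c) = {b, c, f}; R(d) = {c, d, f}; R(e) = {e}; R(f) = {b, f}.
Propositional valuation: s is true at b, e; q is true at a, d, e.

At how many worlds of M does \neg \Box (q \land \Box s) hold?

5

Recall that \Box ψ holds at a world iff ψ holds at every accessible world, and \Diamond ψ holds iff ψ holds at some accessible world.
Let φ = \neg \Box (q \land \Box s). Evaluate φ at each world:
  a (successors {a, b}): φ is true.
  b (successors {a, b, c}): φ is true.
  c (successors {b, c, f}): φ is true.
  d (successors {c, d, f}): φ is true.
  e (successors {e}): φ is false.
  f (successors {b, f}): φ is true.
For instance, at c:
  At c: \Box (q \land \Box s) is false, so \neg \Box (q \land \Box s) is true.
    At c: \Box (q \land \Box s) requires q \land \Box s at every successor {b, c, f}.
      q \land \Box s fails at b, so \Box (q \land \Box s) is false at c.
Satisfying worlds: {a, b, c, d, f}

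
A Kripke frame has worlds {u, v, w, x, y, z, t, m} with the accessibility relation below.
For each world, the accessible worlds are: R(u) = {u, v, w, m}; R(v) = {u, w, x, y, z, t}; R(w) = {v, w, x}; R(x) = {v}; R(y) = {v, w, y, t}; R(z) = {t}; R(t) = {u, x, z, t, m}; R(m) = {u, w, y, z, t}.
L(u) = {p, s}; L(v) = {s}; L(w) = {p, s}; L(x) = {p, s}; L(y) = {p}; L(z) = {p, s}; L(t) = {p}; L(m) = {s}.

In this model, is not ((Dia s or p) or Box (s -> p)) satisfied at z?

At z: (Dia s or p) or Box (s -> p) is true, so not ((Dia s or p) or Box (s -> p)) is false.
  At z: Dia s or p is true, Box (s -> p) is true, so (Dia s or p) or Box (s -> p) is true.
    At z: Dia s is false, p is true, so Dia s or p is true.
      At z: Dia s requires s at some successor in {t}.
        At t: s is false.
      So Dia s is false at z.
    At z: Box (s -> p) requires s -> p at every successor {t}.
      At t: s -> p is true.
    So Box (s -> p) is true at z.

No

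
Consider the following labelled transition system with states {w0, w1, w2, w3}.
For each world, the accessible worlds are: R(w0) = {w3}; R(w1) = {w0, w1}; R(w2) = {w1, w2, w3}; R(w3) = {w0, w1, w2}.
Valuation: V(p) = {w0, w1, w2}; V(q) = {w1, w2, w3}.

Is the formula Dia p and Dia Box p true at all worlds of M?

No

Let φ = Dia p and Dia Box p. Evaluate φ at each world:
  w0 (successors {w3}): φ is false.
  w1 (successors {w0, w1}): φ is true.
  w2 (successors {w1, w2, w3}): φ is true.
  w3 (successors {w0, w1, w2}): φ is true.
Detail at w0 (counterexample):
  At w0: Dia p is false, Dia Box p is true, so Dia p and Dia Box p is false.
    At w0: Dia p requires p at some successor in {w3}.
      At w3: p is false.
    So Dia p is false at w0.
    At w0: Dia Box p requires Box p at some successor in {w3}.
      Box p holds at w3, so Dia Box p is true at w0.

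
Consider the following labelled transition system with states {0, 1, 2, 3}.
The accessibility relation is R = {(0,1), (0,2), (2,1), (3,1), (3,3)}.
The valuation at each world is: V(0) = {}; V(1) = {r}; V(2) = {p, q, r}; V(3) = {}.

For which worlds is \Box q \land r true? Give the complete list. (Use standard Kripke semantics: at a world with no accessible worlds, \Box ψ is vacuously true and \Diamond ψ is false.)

Let φ = \Box q \land r. Evaluate φ at each world:
  0 (successors {1, 2}): φ is false.
  1 (successors ∅): φ is true.
  2 (successors {1}): φ is false.
  3 (successors {1, 3}): φ is false.
For instance, at 2:
  At 2: \Box q is false, r is true, so \Box q \land r is false.
    At 2: \Box q requires q at every successor {1}.
      q fails at 1, so \Box q is false at 2.
Satisfying worlds: {1}

1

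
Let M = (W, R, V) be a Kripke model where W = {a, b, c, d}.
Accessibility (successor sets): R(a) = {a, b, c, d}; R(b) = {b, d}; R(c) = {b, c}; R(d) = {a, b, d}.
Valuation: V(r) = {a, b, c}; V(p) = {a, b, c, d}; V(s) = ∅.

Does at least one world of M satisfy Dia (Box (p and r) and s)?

No

Recall that Box ψ holds at a world iff ψ holds at every accessible world, and Dia ψ holds iff ψ holds at some accessible world.
Let φ = Dia (Box (p and r) and s). Evaluate φ at each world:
  a (successors {a, b, c, d}): φ is false.
  b (successors {b, d}): φ is false.
  c (successors {b, c}): φ is false.
  d (successors {a, b, d}): φ is false.
For instance, at d:
  At d: Dia (Box (p and r) and s) requires Box (p and r) and s at some successor in {a, b, d}.
    At a: Box (p and r) and s is false.
    At b: Box (p and r) and s is false.
    At d: Box (p and r) and s is false.
  So Dia (Box (p and r) and s) is false at d.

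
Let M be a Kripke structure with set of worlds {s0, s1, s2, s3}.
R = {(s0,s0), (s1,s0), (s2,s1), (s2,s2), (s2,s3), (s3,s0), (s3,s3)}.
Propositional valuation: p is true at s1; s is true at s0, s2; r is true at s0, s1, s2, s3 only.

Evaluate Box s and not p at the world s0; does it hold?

At s0: Box s is true, not p is true, so Box s and not p is true.
  At s0: Box s requires s at every successor {s0}.
    At s0: s is true.
  So Box s is true at s0.

Yes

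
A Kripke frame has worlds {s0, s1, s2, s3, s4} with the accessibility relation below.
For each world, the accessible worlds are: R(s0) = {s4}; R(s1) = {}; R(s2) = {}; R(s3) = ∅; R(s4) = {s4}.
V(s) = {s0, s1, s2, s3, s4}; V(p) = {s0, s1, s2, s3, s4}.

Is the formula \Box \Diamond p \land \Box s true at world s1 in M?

At s1: \Box \Diamond p is true, \Box s is true, so \Box \Diamond p \land \Box s is true.
  At s1: no accessible worlds, so \Box \Diamond p holds vacuously.
  At s1: no accessible worlds, so \Box s holds vacuously.

Yes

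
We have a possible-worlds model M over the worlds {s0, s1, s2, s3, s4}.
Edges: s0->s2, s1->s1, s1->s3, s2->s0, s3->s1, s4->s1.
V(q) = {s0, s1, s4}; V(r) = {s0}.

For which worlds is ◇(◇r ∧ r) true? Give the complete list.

Recall that ◇ψ holds at a world iff ψ holds at some accessible world.
Let φ = ◇(◇r ∧ r). Evaluate φ at each world:
  s0 (successors {s2}): φ is false.
  s1 (successors {s1, s3}): φ is false.
  s2 (successors {s0}): φ is false.
  s3 (successors {s1}): φ is false.
  s4 (successors {s1}): φ is false.
For instance, at s3:
  At s3: ◇(◇r ∧ r) requires ◇r ∧ r at some successor in {s1}.
    At s1: ◇r ∧ r is false.
  So ◇(◇r ∧ r) is false at s3.
Satisfying worlds: none.

none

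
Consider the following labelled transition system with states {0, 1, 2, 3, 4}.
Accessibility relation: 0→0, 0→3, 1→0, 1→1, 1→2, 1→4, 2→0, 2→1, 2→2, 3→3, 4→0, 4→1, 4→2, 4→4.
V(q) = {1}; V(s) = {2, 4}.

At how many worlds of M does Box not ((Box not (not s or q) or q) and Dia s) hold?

Let φ = Box not ((Box not (not s or q) or q) and Dia s). Evaluate φ at each world:
  0 (successors {0, 3}): φ is true.
  1 (successors {0, 1, 2, 4}): φ is false.
  2 (successors {0, 1, 2}): φ is false.
  3 (successors {3}): φ is true.
  4 (successors {0, 1, 2, 4}): φ is false.
For instance, at 0:
  At 0: Box not ((Box not (not s or q) or q) and Dia s) requires not ((Box not (not s or q) or q) and Dia s) at every successor {0, 3}.
      At 0: (Box not (not s or q) or q) and Dia s is false, so not ((Box not (not s or q) or q) and Dia s) is true.
      At 3: (Box not (not s or q) or q) and Dia s is false, so not ((Box not (not s or q) or q) and Dia s) is true.
  So Box not ((Box not (not s or q) or q) and Dia s) is true at 0.
Satisfying worlds: {0, 3}

2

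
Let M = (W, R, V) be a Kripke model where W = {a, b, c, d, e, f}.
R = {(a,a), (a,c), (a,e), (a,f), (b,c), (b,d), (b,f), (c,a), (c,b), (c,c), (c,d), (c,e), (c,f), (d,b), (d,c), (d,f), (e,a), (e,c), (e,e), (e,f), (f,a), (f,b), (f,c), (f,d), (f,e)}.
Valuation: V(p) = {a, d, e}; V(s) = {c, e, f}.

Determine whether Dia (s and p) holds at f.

Recall that Dia ψ holds at a world iff ψ holds at some accessible world.
At f: Dia (s and p) requires s and p at some successor in {a, b, c, d, e}.
  s and p holds at e, so Dia (s and p) is true at f.

Yes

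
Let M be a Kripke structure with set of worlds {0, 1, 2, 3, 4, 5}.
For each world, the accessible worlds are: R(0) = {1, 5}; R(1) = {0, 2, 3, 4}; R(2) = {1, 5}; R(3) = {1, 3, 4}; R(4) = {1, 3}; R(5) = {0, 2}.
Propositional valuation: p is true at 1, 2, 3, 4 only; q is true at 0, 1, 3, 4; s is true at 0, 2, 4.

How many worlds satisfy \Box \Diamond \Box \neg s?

Let φ = \Box \Diamond \Box \neg s. Evaluate φ at each world:
  0 (successors {1, 5}): φ is true.
  1 (successors {0, 2, 3, 4}): φ is false.
  2 (successors {1, 5}): φ is true.
  3 (successors {1, 3, 4}): φ is false.
  4 (successors {1, 3}): φ is true.
  5 (successors {0, 2}): φ is false.
For instance, at 0:
  At 0: \Box \Diamond \Box \neg s requires \Diamond \Box \neg s at every successor {1, 5}.
      At 1: \Diamond \Box \neg s requires \Box \neg s at some successor in {0, 2, 3, 4}.
        \Box \neg s holds at 0, so \Diamond \Box \neg s is true at 1.
      At 5: \Diamond \Box \neg s requires \Box \neg s at some successor in {0, 2}.
        \Box \neg s holds at 0, so \Diamond \Box \neg s is true at 5.
  So \Box \Diamond \Box \neg s is true at 0.
Satisfying worlds: {0, 2, 4}

3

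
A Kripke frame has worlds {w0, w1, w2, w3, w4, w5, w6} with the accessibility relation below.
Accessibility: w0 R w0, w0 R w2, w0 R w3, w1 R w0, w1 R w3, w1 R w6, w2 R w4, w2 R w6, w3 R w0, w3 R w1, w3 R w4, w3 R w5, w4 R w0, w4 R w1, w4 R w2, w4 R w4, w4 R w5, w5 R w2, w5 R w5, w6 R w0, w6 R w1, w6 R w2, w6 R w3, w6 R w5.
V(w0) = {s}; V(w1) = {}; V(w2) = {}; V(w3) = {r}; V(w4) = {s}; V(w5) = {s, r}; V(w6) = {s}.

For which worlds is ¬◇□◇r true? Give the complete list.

Let φ = ¬◇□◇r. Evaluate φ at each world:
  w0 (successors {w0, w2, w3}): φ is false.
  w1 (successors {w0, w3, w6}): φ is false.
  w2 (successors {w4, w6}): φ is true.
  w3 (successors {w0, w1, w4, w5}): φ is false.
  w4 (successors {w0, w1, w2, w4, w5}): φ is false.
  w5 (successors {w2, w5}): φ is false.
  w6 (successors {w0, w1, w2, w3, w5}): φ is false.
For instance, at w6:
  At w6: ◇□◇r is true, so ¬◇□◇r is false.
    At w6: ◇□◇r requires □◇r at some successor in {w0, w1, w2, w3, w5}.
      □◇r holds at w1, so ◇□◇r is true at w6.
Satisfying worlds: {w2}

w2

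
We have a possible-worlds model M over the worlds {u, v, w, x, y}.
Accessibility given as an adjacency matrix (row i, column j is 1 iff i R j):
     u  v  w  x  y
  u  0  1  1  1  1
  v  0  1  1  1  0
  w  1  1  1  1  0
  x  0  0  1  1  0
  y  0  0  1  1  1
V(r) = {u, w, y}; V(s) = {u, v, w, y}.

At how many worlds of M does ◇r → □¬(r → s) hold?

0

Let φ = ◇r → □¬(r → s). Evaluate φ at each world:
  u (successors {v, w, x, y}): φ is false.
  v (successors {v, w, x}): φ is false.
  w (successors {u, v, w, x}): φ is false.
  x (successors {w, x}): φ is false.
  y (successors {w, x, y}): φ is false.
For instance, at u:
  At u: ◇r is true, □¬(r → s) is false, so ◇r → □¬(r → s) is false.
    At u: ◇r requires r at some successor in {v, w, x, y}.
      r holds at w, so ◇r is true at u.
    At u: □¬(r → s) requires ¬(r → s) at every successor {v, w, x, y}.
      ¬(r → s) fails at v, so □¬(r → s) is false at u.
Satisfying worlds: none.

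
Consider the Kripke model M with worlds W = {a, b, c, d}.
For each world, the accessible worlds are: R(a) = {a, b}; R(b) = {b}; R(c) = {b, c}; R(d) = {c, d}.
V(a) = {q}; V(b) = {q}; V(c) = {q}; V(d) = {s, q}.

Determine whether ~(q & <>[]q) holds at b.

No

At b: q & <>[]q is true, so ~(q & <>[]q) is false.
  At b: q is true, <>[]q is true, so q & <>[]q is true.
    At b: <>[]q requires []q at some successor in {b}.
      []q holds at b, so <>[]q is true at b.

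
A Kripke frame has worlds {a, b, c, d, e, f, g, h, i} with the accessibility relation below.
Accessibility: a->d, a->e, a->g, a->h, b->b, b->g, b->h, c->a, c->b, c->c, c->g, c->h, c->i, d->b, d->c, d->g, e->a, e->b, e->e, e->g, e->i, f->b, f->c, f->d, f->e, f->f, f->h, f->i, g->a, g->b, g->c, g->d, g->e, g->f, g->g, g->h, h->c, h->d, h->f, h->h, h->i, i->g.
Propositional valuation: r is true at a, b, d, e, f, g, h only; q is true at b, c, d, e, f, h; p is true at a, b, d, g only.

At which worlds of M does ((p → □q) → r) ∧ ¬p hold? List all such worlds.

e, f, h

Recall that □ψ holds at a world iff ψ holds at every accessible world, and ◇ψ holds iff ψ holds at some accessible world.
Let φ = ((p → □q) → r) ∧ ¬p. Evaluate φ at each world:
  a (successors {d, e, g, h}): φ is false.
  b (successors {b, g, h}): φ is false.
  c (successors {a, b, c, g, h, i}): φ is false.
  d (successors {b, c, g}): φ is false.
  e (successors {a, b, e, g, i}): φ is true.
  f (successors {b, c, d, e, f, h, i}): φ is true.
  g (successors {a, b, c, d, e, f, g, h}): φ is false.
  h (successors {c, d, f, h, i}): φ is true.
  i (successors {g}): φ is false.
For instance, at g:
  At g: (p → □q) → r is true, ¬p is false, so ((p → □q) → r) ∧ ¬p is false.
    At g: p → □q is false, r is true, so (p → □q) → r is true.
      At g: p is true, □q is false, so p → □q is false.
Satisfying worlds: {e, f, h}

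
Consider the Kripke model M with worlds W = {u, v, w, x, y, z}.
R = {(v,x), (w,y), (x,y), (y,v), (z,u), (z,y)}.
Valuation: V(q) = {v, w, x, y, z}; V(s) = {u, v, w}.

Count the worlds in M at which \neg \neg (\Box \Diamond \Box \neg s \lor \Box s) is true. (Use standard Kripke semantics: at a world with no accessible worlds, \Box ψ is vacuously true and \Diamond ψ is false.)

4

Let φ = \neg \neg (\Box \Diamond \Box \neg s \lor \Box s). Evaluate φ at each world:
  u (successors ∅): φ is true.
  v (successors {x}): φ is false.
  w (successors {y}): φ is true.
  x (successors {y}): φ is true.
  y (successors {v}): φ is true.
  z (successors {u, y}): φ is false.
For instance, at z:
  At z: \neg (\Box \Diamond \Box \neg s \lor \Box s) is true, so \neg \neg (\Box \Diamond \Box \neg s \lor \Box s) is false.
    At z: \Box \Diamond \Box \neg s \lor \Box s is false, so \neg (\Box \Diamond \Box \neg s \lor \Box s) is true.
      At z: \Box \Diamond \Box \neg s is false, \Box s is false, so \Box \Diamond \Box \neg s \lor \Box s is false.
Satisfying worlds: {u, w, x, y}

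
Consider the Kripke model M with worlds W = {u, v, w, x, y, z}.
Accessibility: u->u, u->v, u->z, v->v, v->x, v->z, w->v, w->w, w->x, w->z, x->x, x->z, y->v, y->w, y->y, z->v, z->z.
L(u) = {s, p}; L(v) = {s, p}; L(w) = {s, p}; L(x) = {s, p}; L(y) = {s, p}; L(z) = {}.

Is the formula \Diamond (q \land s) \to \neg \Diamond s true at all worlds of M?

Yes

Let φ = \Diamond (q \land s) \to \neg \Diamond s. Evaluate φ at each world:
  u (successors {u, v, z}): φ is true.
  v (successors {v, x, z}): φ is true.
  w (successors {v, w, x, z}): φ is true.
  x (successors {x, z}): φ is true.
  y (successors {v, w, y}): φ is true.
  z (successors {v, z}): φ is true.
For instance, at x:
  At x: \Diamond (q \land s) is false, \neg \Diamond s is false, so \Diamond (q \land s) \to \neg \Diamond s is true.
    At x: \Diamond (q \land s) requires q \land s at some successor in {x, z}.
      At x: q \land s is false.
      At z: q \land s is false.
    So \Diamond (q \land s) is false at x.
    At x: \Diamond s is true, so \neg \Diamond s is false.
      At x: \Diamond s requires s at some successor in {x, z}.
        s holds at x, so \Diamond s is true at x.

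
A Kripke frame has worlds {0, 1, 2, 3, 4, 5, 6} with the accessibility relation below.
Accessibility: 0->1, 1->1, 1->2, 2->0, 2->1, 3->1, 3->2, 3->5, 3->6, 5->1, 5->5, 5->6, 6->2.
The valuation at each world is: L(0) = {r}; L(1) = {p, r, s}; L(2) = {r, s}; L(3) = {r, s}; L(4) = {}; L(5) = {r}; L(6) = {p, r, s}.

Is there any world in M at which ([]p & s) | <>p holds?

Let φ = ([]p & s) | <>p. Evaluate φ at each world:
  0 (successors {1}): φ is true.
  1 (successors {1, 2}): φ is true.
  2 (successors {0, 1}): φ is true.
  3 (successors {1, 2, 5, 6}): φ is true.
  4 (successors ∅): φ is false.
  5 (successors {1, 5, 6}): φ is true.
  6 (successors {2}): φ is false.
Detail at 0 (witness):
  At 0: []p & s is false, <>p is true, so ([]p & s) | <>p is true.
    At 0: []p is true, s is false, so []p & s is false.
      At 0: []p requires p at every successor {1}.
        At 1: p is true.
      So []p is true at 0.
    At 0: <>p requires p at some successor in {1}.
      p holds at 1, so <>p is true at 0.

Yes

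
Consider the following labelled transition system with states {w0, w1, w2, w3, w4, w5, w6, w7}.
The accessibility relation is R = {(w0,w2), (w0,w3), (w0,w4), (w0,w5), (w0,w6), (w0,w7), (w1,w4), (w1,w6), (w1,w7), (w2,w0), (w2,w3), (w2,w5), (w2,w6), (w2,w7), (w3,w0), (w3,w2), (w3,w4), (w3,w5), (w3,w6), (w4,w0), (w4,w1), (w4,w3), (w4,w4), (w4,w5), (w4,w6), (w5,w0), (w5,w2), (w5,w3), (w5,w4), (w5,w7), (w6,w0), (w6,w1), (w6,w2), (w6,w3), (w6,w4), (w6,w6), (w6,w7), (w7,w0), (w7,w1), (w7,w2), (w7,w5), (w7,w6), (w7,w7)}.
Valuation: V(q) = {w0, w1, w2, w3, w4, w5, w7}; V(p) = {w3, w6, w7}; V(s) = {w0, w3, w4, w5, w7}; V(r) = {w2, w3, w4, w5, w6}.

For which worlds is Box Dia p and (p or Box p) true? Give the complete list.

w3, w6, w7

Let φ = Box Dia p and (p or Box p). Evaluate φ at each world:
  w0 (successors {w2, w3, w4, w5, w6, w7}): φ is false.
  w1 (successors {w4, w6, w7}): φ is false.
  w2 (successors {w0, w3, w5, w6, w7}): φ is false.
  w3 (successors {w0, w2, w4, w5, w6}): φ is true.
  w4 (successors {w0, w1, w3, w4, w5, w6}): φ is false.
  w5 (successors {w0, w2, w3, w4, w7}): φ is false.
  w6 (successors {w0, w1, w2, w3, w4, w6, w7}): φ is true.
  w7 (successors {w0, w1, w2, w5, w6, w7}): φ is true.
For instance, at w7:
  At w7: Box Dia p is true, p or Box p is true, so Box Dia p and (p or Box p) is true.
    At w7: Box Dia p requires Dia p at every successor {w0, w1, w2, w5, w6, w7}.
      At w0: Dia p is true.
      At w1: Dia p is true.
      At w2: Dia p is true.
      At w5: Dia p is true.
      At w6: Dia p is true.
      At w7: Dia p is true.
    So Box Dia p is true at w7.
    At w7: p is true, Box p is false, so p or Box p is true.
      At w7: Box p requires p at every successor {w0, w1, w2, w5, w6, w7}.
        p fails at w0, so Box p is false at w7.
Satisfying worlds: {w3, w6, w7}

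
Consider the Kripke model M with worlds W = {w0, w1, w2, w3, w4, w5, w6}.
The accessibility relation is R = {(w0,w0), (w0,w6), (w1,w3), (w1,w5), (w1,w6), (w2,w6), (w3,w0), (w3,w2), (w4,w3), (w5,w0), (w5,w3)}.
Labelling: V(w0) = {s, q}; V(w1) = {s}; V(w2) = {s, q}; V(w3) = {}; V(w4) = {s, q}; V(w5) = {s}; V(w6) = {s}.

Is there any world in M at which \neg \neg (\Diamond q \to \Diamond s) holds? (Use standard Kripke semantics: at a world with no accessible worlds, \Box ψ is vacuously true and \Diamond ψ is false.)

Yes

Let φ = \neg \neg (\Diamond q \to \Diamond s). Evaluate φ at each world:
  w0 (successors {w0, w6}): φ is true.
  w1 (successors {w3, w5, w6}): φ is true.
  w2 (successors {w6}): φ is true.
  w3 (successors {w0, w2}): φ is true.
  w4 (successors {w3}): φ is true.
  w5 (successors {w0, w3}): φ is true.
  w6 (successors ∅): φ is true.
Detail at w0 (witness):
  At w0: \neg (\Diamond q \to \Diamond s) is false, so \neg \neg (\Diamond q \to \Diamond s) is true.
    At w0: \Diamond q \to \Diamond s is true, so \neg (\Diamond q \to \Diamond s) is false.
      At w0: \Diamond q is true, \Diamond s is true, so \Diamond q \to \Diamond s is true.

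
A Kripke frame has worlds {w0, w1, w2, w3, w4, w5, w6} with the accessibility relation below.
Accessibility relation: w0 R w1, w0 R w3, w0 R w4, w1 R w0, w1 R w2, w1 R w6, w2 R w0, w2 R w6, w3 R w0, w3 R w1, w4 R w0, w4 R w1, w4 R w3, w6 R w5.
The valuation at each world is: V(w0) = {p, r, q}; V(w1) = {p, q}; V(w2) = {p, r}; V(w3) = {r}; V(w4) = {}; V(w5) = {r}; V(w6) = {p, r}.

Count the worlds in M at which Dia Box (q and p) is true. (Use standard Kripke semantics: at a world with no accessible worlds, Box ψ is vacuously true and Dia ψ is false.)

3

Recall that Box ψ holds at a world iff ψ holds at every accessible world, and Dia ψ holds iff ψ holds at some accessible world.
Let φ = Dia Box (q and p). Evaluate φ at each world:
  w0 (successors {w1, w3, w4}): φ is true.
  w1 (successors {w0, w2, w6}): φ is false.
  w2 (successors {w0, w6}): φ is false.
  w3 (successors {w0, w1}): φ is false.
  w4 (successors {w0, w1, w3}): φ is true.
  w5 (successors ∅): φ is false.
  w6 (successors {w5}): φ is true.
For instance, at w0:
  At w0: Dia Box (q and p) requires Box (q and p) at some successor in {w1, w3, w4}.
    Box (q and p) holds at w3, so Dia Box (q and p) is true at w0.
      At w3: Box (q and p) requires q and p at every successor {w0, w1}.
        At w0: q and p is true.
        At w1: q and p is true.
      So Box (q and p) is true at w3.
Satisfying worlds: {w0, w4, w6}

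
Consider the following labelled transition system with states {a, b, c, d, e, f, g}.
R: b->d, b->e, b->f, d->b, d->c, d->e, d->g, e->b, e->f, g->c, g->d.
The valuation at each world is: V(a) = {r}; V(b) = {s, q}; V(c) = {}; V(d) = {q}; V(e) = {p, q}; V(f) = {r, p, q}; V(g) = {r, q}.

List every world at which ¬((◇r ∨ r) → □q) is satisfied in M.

Let φ = ¬((◇r ∨ r) → □q). Evaluate φ at each world:
  a (successors ∅): φ is false.
  b (successors {d, e, f}): φ is false.
  c (successors ∅): φ is false.
  d (successors {b, c, e, g}): φ is true.
  e (successors {b, f}): φ is false.
  f (successors ∅): φ is false.
  g (successors {c, d}): φ is true.
For instance, at g:
  At g: (◇r ∨ r) → □q is false, so ¬((◇r ∨ r) → □q) is true.
    At g: ◇r ∨ r is true, □q is false, so (◇r ∨ r) → □q is false.
      At g: ◇r is false, r is true, so ◇r ∨ r is true.
      At g: □q requires q at every successor {c, d}.
        q fails at c, so □q is false at g.
Satisfying worlds: {d, g}

d, g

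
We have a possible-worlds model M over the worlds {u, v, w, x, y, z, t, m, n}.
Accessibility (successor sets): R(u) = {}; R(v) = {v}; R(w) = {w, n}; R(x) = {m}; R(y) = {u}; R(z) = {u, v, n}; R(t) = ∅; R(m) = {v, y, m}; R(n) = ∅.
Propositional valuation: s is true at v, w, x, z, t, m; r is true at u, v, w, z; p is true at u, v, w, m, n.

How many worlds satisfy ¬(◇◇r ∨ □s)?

1

Let φ = ¬(◇◇r ∨ □s). Evaluate φ at each world:
  u (successors ∅): φ is false.
  v (successors {v}): φ is false.
  w (successors {w, n}): φ is false.
  x (successors {m}): φ is false.
  y (successors {u}): φ is true.
  z (successors {u, v, n}): φ is false.
  t (successors ∅): φ is false.
  m (successors {v, y, m}): φ is false.
  n (successors ∅): φ is false.
For instance, at m:
  At m: ◇◇r ∨ □s is true, so ¬(◇◇r ∨ □s) is false.
    At m: ◇◇r is true, □s is false, so ◇◇r ∨ □s is true.
      At m: ◇◇r requires ◇r at some successor in {v, y, m}.
        ◇r holds at v, so ◇◇r is true at m.
      At m: □s requires s at every successor {v, y, m}.
        s fails at y, so □s is false at m.
Satisfying worlds: {y}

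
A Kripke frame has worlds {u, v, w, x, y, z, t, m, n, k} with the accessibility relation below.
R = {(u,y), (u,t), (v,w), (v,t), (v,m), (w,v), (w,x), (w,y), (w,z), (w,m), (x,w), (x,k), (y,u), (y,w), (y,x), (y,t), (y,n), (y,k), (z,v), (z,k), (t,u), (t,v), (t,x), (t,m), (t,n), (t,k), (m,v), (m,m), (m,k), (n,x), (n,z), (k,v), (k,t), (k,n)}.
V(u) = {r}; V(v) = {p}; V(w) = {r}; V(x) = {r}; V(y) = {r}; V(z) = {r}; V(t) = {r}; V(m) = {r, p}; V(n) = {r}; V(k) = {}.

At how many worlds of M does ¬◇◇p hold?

Let φ = ¬◇◇p. Evaluate φ at each world:
  u (successors {y, t}): φ is false.
  v (successors {w, t, m}): φ is false.
  w (successors {v, x, y, z, m}): φ is false.
  x (successors {w, k}): φ is false.
  y (successors {u, w, x, t, n, k}): φ is false.
  z (successors {v, k}): φ is false.
  t (successors {u, v, x, m, n, k}): φ is false.
  m (successors {v, m, k}): φ is false.
  n (successors {x, z}): φ is false.
  k (successors {v, t, n}): φ is false.
For instance, at v:
  At v: ◇◇p is true, so ¬◇◇p is false.
    At v: ◇◇p requires ◇p at some successor in {w, t, m}.
      ◇p holds at w, so ◇◇p is true at v.
Satisfying worlds: none.

0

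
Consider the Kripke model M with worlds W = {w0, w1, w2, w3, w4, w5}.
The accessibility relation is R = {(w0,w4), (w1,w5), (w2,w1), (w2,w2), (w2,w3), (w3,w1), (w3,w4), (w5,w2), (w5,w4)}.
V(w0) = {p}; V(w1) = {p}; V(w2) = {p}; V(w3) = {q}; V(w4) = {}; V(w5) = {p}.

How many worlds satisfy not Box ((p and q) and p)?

Let φ = not Box ((p and q) and p). Evaluate φ at each world:
  w0 (successors {w4}): φ is true.
  w1 (successors {w5}): φ is true.
  w2 (successors {w1, w2, w3}): φ is true.
  w3 (successors {w1, w4}): φ is true.
  w4 (successors ∅): φ is false.
  w5 (successors {w2, w4}): φ is true.
For instance, at w3:
  At w3: Box ((p and q) and p) is false, so not Box ((p and q) and p) is true.
    At w3: Box ((p and q) and p) requires (p and q) and p at every successor {w1, w4}.
      (p and q) and p fails at w1, so Box ((p and q) and p) is false at w3.
Satisfying worlds: {w0, w1, w2, w3, w5}

5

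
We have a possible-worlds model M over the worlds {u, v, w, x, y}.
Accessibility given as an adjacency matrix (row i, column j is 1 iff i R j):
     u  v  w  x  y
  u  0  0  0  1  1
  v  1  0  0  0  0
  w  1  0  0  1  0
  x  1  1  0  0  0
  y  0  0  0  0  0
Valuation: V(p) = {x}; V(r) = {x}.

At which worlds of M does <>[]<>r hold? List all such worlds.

u, x

Recall that []ψ holds at a world iff ψ holds at every accessible world, and <>ψ holds iff ψ holds at some accessible world.
Let φ = <>[]<>r. Evaluate φ at each world:
  u (successors {x, y}): φ is true.
  v (successors {u}): φ is false.
  w (successors {u, x}): φ is false.
  x (successors {u, v}): φ is true.
  y (successors ∅): φ is false.
For instance, at v:
  At v: <>[]<>r requires []<>r at some successor in {u}.
    At u: []<>r is false.
  So <>[]<>r is false at v.
Satisfying worlds: {u, x}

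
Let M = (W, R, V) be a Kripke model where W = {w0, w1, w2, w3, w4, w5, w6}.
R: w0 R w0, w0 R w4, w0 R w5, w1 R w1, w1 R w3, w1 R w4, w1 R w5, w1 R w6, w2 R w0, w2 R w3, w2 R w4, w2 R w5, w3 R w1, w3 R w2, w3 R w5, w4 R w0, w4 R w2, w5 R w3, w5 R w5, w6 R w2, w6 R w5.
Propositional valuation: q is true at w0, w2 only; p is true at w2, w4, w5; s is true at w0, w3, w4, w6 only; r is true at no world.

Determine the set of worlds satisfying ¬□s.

Let φ = ¬□s. Evaluate φ at each world:
  w0 (successors {w0, w4, w5}): φ is true.
  w1 (successors {w1, w3, w4, w5, w6}): φ is true.
  w2 (successors {w0, w3, w4, w5}): φ is true.
  w3 (successors {w1, w2, w5}): φ is true.
  w4 (successors {w0, w2}): φ is true.
  w5 (successors {w3, w5}): φ is true.
  w6 (successors {w2, w5}): φ is true.
For instance, at w6:
  At w6: □s is false, so ¬□s is true.
    At w6: □s requires s at every successor {w2, w5}.
      s fails at w2, so □s is false at w6.
Satisfying worlds: {w0, w1, w2, w3, w4, w5, w6}

w0, w1, w2, w3, w4, w5, w6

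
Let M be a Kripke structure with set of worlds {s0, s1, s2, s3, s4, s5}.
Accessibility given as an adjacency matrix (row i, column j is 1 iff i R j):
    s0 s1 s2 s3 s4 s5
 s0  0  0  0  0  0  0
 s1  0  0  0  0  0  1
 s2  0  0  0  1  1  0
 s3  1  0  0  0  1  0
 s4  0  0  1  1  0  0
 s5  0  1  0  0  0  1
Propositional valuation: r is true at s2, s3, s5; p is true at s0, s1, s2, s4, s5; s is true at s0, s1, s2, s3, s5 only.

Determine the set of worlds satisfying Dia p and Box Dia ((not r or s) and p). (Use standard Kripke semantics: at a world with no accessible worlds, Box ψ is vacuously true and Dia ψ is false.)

s1, s2, s4, s5

Let φ = Dia p and Box Dia ((not r or s) and p). Evaluate φ at each world:
  s0 (successors ∅): φ is false.
  s1 (successors {s5}): φ is true.
  s2 (successors {s3, s4}): φ is true.
  s3 (successors {s0, s4}): φ is false.
  s4 (successors {s2, s3}): φ is true.
  s5 (successors {s1, s5}): φ is true.
For instance, at s3:
  At s3: Dia p is true, Box Dia ((not r or s) and p) is false, so Dia p and Box Dia ((not r or s) and p) is false.
    At s3: Dia p requires p at some successor in {s0, s4}.
      p holds at s0, so Dia p is true at s3.
    At s3: Box Dia ((not r or s) and p) requires Dia ((not r or s) and p) at every successor {s0, s4}.
      Dia ((not r or s) and p) fails at s0, so Box Dia ((not r or s) and p) is false at s3.
Satisfying worlds: {s1, s2, s4, s5}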